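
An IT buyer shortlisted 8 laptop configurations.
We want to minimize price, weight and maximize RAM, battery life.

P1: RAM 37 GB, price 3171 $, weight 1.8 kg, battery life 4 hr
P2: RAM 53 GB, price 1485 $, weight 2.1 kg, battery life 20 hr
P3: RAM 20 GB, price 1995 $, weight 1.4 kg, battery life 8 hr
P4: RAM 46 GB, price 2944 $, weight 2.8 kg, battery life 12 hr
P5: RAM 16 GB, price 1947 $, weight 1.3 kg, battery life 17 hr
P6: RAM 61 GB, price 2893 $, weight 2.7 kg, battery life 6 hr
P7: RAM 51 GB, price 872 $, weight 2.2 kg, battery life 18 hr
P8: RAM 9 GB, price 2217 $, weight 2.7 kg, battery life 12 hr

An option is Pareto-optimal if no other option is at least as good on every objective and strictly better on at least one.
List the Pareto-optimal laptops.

P1: not dominated.
P2: not dominated (best battery life).
P3: not dominated.
P4: dominated by P2 (RAM 53≥46, price 1485≤2944, weight 2.1≤2.8, battery life 20≥12).
P5: not dominated (best weight).
P6: not dominated (best RAM).
P7: not dominated (best price).
P8: dominated by P2 (RAM 53≥9, price 1485≤2217, weight 2.1≤2.7, battery life 20≥12).

P1, P2, P3, P5, P6, P7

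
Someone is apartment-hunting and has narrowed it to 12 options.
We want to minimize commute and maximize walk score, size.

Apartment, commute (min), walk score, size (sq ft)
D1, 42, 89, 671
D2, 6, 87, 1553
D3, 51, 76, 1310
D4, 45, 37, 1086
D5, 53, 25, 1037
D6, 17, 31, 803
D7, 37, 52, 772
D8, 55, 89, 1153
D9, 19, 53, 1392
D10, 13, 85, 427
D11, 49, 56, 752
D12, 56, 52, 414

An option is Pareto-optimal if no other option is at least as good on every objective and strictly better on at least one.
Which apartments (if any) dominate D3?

D2

D2: commute 6≤51, walk score 87≥76, size 1553≥1310 — dominates D3.
Others (D1, D4, D5, D6, D7, D8, D9, D10, D11, D12) are each worse than D3 on at least one objective.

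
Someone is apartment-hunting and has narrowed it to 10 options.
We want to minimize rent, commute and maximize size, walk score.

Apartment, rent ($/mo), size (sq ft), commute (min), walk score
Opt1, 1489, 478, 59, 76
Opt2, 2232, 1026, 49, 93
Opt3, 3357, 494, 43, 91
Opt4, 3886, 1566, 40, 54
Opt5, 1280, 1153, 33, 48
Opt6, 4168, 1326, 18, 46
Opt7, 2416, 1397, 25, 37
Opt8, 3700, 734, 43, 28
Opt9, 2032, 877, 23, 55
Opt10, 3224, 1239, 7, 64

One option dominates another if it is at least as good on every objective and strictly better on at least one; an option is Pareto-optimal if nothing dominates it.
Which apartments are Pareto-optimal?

Opt1, Opt2, Opt3, Opt4, Opt5, Opt6, Opt7, Opt9, Opt10

Opt1: not dominated.
Opt2: not dominated (best walk score).
Opt3: not dominated.
Opt4: not dominated (best size).
Opt5: not dominated (best rent).
Opt6: not dominated.
Opt7: not dominated.
Opt8: dominated by Opt5 (rent 1280≤3700, size 1153≥734, commute 33≤43, walk score 48≥28).
Opt9: not dominated.
Opt10: not dominated (best commute).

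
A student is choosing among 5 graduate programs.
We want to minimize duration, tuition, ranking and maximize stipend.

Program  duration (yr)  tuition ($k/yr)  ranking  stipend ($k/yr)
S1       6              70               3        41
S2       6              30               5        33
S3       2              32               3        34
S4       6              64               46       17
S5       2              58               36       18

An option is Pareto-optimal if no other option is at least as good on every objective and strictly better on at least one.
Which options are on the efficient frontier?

S1, S2, S3

S1: not dominated (best stipend).
S2: not dominated (best tuition).
S3: not dominated.
S4: dominated by S2 (duration 6≤6, tuition 30≤64, ranking 5≤46, stipend 33≥17).
S5: dominated by S3 (duration 2≤2, tuition 32≤58, ranking 3≤36, stipend 34≥18).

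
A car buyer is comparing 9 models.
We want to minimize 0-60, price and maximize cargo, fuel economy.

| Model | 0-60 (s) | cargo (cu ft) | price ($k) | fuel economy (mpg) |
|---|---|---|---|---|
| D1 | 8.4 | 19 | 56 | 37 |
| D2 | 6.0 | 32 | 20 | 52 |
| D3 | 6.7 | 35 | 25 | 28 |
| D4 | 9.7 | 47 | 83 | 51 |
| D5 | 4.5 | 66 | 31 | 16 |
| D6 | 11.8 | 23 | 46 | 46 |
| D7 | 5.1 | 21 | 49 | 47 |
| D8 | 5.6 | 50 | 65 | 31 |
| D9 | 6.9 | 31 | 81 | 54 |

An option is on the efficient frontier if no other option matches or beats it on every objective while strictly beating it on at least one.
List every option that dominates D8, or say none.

D1: worse on 0-60 (8.4 vs 5.6).
D2: worse on 0-60 (6.0 vs 5.6).
D3: worse on 0-60 (6.7 vs 5.6).
D4: worse on 0-60 (9.7 vs 5.6).
D5: worse on fuel economy (16 vs 31).
D6: worse on 0-60 (11.8 vs 5.6).
D7: worse on cargo (21 vs 50).
D9: worse on 0-60 (6.9 vs 5.6).
No option dominates D8.

none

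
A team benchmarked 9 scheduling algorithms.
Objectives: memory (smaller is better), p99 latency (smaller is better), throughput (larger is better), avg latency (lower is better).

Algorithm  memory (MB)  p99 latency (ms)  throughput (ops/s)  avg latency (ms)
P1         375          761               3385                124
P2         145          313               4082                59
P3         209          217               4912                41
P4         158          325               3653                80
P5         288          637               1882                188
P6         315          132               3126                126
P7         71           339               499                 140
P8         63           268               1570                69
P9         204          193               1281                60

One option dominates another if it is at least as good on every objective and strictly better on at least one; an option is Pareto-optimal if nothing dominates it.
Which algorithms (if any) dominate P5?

P2: memory 145≤288, p99 latency 313≤637, throughput 4082≥1882, avg latency 59≤188 — dominates P5.
P3: memory 209≤288, p99 latency 217≤637, throughput 4912≥1882, avg latency 41≤188 — dominates P5.
P4: memory 158≤288, p99 latency 325≤637, throughput 3653≥1882, avg latency 80≤188 — dominates P5.
Others (P1, P6, P7, P8, P9) are each worse than P5 on at least one objective.

P2, P3, P4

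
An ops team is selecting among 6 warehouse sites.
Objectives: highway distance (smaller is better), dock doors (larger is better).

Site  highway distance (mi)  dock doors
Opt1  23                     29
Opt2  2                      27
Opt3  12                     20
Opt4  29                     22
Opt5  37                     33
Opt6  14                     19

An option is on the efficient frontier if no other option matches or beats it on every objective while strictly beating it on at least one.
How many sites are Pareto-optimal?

3

Opt1: not dominated.
Opt2: not dominated (best highway distance).
Opt3: dominated by Opt2 (highway distance 2≤12, dock doors 27≥20).
Opt4: dominated by Opt1 (highway distance 23≤29, dock doors 29≥22).
Opt5: not dominated (best dock doors).
Opt6: dominated by Opt2 (highway distance 2≤14, dock doors 27≥19).
Pareto-optimal: Opt1, Opt2, Opt5 → 3.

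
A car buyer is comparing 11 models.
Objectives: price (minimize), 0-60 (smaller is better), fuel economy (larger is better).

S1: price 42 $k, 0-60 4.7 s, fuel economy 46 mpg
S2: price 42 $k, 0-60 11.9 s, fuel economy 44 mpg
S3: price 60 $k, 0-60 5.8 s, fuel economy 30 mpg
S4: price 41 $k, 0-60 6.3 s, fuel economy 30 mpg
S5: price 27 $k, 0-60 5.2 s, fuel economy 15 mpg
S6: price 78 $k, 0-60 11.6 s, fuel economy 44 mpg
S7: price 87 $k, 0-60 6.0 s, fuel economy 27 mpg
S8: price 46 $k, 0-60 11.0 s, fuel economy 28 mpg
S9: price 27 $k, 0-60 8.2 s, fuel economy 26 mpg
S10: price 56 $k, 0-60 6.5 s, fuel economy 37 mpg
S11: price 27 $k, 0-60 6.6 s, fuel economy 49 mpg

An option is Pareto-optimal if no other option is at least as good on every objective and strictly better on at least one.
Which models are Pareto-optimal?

S1: not dominated (best 0-60).
S2: dominated by S1 (price 42≤42, 0-60 4.7≤11.9, fuel economy 46≥44).
S3: dominated by S1 (price 42≤60, 0-60 4.7≤5.8, fuel economy 46≥30).
S4: not dominated.
S5: not dominated.
S6: dominated by S1 (price 42≤78, 0-60 4.7≤11.6, fuel economy 46≥44).
S7: dominated by S1 (price 42≤87, 0-60 4.7≤6.0, fuel economy 46≥27).
S8: dominated by S1 (price 42≤46, 0-60 4.7≤11.0, fuel economy 46≥28).
S9: dominated by S11 (price 27≤27, 0-60 6.6≤8.2, fuel economy 49≥26).
S10: dominated by S1 (price 42≤56, 0-60 4.7≤6.5, fuel economy 46≥37).
S11: not dominated (best fuel economy).

S1, S4, S5, S11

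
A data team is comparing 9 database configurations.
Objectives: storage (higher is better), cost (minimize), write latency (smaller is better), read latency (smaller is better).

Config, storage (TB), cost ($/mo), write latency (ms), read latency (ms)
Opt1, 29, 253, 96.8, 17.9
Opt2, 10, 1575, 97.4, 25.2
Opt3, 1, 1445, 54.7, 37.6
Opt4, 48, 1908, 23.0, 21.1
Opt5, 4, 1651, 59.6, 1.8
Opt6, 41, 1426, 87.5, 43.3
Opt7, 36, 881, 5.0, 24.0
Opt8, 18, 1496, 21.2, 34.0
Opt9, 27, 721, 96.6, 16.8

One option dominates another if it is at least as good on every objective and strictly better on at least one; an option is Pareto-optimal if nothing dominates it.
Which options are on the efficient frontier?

Opt1: not dominated (best cost).
Opt2: dominated by Opt1 (storage 29≥10, cost 253≤1575, write latency 96.8≤97.4, read latency 17.9≤25.2).
Opt3: dominated by Opt7 (storage 36≥1, cost 881≤1445, write latency 5.0≤54.7, read latency 24.0≤37.6).
Opt4: not dominated (best storage).
Opt5: not dominated (best read latency).
Opt6: not dominated.
Opt7: not dominated (best write latency).
Opt8: dominated by Opt7 (storage 36≥18, cost 881≤1496, write latency 5.0≤21.2, read latency 24.0≤34.0).
Opt9: not dominated.

Opt1, Opt4, Opt5, Opt6, Opt7, Opt9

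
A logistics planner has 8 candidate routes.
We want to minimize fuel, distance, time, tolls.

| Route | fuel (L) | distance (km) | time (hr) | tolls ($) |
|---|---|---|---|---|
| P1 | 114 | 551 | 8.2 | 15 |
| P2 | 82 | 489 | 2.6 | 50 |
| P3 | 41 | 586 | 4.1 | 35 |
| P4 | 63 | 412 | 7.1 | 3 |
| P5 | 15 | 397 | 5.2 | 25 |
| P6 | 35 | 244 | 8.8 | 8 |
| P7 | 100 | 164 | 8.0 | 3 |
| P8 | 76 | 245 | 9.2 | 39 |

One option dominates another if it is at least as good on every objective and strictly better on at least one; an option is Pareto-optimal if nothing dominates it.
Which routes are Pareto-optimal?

P2, P3, P4, P5, P6, P7

P1: dominated by P4 (fuel 63≤114, distance 412≤551, time 7.1≤8.2, tolls 3≤15).
P2: not dominated (best time).
P3: not dominated.
P4: not dominated.
P5: not dominated (best fuel).
P6: not dominated.
P7: not dominated (best distance).
P8: dominated by P6 (fuel 35≤76, distance 244≤245, time 8.8≤9.2, tolls 8≤39).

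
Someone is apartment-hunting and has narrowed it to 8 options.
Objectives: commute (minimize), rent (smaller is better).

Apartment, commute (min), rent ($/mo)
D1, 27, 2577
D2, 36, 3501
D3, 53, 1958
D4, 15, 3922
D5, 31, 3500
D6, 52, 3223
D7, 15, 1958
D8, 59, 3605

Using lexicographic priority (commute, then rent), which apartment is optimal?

D7

First minimize commute: best is 15, kept {D4, D7}.
Then minimize rent: best is 1958, kept {D7}.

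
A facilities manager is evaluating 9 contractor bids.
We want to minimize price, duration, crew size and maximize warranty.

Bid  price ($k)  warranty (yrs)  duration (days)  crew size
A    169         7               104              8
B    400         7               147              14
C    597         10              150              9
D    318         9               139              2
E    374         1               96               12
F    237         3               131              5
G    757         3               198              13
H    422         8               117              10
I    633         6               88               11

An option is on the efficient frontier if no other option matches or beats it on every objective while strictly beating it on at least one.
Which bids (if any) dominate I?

none

A: worse on duration (104 vs 88).
B: worse on duration (147 vs 88).
C: worse on duration (150 vs 88).
D: worse on duration (139 vs 88).
E: worse on warranty (1 vs 6).
F: worse on warranty (3 vs 6).
G: worse on price (757 vs 633).
H: worse on duration (117 vs 88).
No option dominates I.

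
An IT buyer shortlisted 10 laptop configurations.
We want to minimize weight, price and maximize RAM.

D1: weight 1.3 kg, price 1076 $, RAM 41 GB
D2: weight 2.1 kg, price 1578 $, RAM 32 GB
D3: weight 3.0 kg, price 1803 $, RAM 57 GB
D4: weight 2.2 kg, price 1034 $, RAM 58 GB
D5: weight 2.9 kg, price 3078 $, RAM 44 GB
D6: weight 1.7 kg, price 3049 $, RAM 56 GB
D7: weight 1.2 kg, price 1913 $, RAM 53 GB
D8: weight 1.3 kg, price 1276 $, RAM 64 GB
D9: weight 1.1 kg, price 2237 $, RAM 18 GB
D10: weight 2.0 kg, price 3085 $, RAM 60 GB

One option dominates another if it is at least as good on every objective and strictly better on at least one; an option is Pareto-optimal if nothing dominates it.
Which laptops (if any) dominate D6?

D8: weight 1.3≤1.7, price 1276≤3049, RAM 64≥56 — dominates D6.
Others (D1, D2, D3, D4, D5, D7, D9, D10) are each worse than D6 on at least one objective.

D8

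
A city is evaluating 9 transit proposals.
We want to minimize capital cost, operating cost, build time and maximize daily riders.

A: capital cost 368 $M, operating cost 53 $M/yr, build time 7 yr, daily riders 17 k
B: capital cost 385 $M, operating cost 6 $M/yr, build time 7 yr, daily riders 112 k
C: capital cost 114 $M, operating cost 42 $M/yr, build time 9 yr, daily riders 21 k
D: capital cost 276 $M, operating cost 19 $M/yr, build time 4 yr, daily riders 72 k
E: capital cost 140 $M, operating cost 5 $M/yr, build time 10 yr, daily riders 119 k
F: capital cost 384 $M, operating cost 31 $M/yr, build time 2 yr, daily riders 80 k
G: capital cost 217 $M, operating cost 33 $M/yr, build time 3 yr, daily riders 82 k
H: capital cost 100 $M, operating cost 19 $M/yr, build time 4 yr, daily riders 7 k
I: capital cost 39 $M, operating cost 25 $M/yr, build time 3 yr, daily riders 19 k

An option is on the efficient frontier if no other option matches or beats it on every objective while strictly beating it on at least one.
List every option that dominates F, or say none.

A: worse on operating cost (53 vs 31).
B: worse on capital cost (385 vs 384).
C: worse on operating cost (42 vs 31).
D: worse on build time (4 vs 2).
E: worse on build time (10 vs 2).
G: worse on operating cost (33 vs 31).
H: worse on build time (4 vs 2).
I: worse on build time (3 vs 2).
No option dominates F.

none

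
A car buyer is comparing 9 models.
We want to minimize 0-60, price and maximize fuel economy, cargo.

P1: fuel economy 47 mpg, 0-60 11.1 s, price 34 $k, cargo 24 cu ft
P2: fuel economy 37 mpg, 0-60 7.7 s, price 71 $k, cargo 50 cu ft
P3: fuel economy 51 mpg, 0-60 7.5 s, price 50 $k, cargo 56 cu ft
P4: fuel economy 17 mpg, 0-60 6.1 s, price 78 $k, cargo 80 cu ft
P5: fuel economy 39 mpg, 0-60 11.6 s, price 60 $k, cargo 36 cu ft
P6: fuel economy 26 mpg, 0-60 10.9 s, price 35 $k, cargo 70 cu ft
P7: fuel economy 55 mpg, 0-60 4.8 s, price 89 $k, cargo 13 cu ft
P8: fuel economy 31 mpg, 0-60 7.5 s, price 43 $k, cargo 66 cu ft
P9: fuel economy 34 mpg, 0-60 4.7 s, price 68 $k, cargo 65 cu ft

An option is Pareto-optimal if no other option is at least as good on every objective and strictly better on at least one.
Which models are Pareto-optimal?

P1: not dominated (best price).
P2: dominated by P3 (fuel economy 51≥37, 0-60 7.5≤7.7, price 50≤71, cargo 56≥50).
P3: not dominated.
P4: not dominated (best cargo).
P5: dominated by P3 (fuel economy 51≥39, 0-60 7.5≤11.6, price 50≤60, cargo 56≥36).
P6: not dominated.
P7: not dominated (best fuel economy).
P8: not dominated.
P9: not dominated (best 0-60).

P1, P3, P4, P6, P7, P8, P9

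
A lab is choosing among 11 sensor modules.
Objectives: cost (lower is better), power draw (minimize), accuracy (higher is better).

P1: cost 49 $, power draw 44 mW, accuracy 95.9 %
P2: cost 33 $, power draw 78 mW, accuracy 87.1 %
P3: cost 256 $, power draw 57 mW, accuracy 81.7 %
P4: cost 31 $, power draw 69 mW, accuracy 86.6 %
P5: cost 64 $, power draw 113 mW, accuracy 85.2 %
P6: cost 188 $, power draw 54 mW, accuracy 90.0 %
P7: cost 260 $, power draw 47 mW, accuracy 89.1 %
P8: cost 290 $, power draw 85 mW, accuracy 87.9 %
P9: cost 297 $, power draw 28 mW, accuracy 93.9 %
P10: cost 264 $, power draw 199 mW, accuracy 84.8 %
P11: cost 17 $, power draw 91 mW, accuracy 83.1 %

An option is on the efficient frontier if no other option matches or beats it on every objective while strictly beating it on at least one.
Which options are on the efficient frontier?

P1, P2, P4, P9, P11

P1: not dominated (best accuracy).
P2: not dominated.
P3: dominated by P1 (cost 49≤256, power draw 44≤57, accuracy 95.9≥81.7).
P4: not dominated.
P5: dominated by P1 (cost 49≤64, power draw 44≤113, accuracy 95.9≥85.2).
P6: dominated by P1 (cost 49≤188, power draw 44≤54, accuracy 95.9≥90.0).
P7: dominated by P1 (cost 49≤260, power draw 44≤47, accuracy 95.9≥89.1).
P8: dominated by P1 (cost 49≤290, power draw 44≤85, accuracy 95.9≥87.9).
P9: not dominated (best power draw).
P10: dominated by P1 (cost 49≤264, power draw 44≤199, accuracy 95.9≥84.8).
P11: not dominated (best cost).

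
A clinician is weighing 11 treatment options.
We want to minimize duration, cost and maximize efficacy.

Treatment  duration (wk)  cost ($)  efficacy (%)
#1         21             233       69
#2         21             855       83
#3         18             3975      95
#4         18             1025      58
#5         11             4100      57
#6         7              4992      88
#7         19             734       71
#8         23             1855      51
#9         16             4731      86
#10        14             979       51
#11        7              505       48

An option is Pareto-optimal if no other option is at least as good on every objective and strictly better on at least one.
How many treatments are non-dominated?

10

#1: not dominated (best cost).
#2: not dominated.
#3: not dominated (best efficacy).
#4: not dominated.
#5: not dominated.
#6: not dominated.
#7: not dominated.
#8: dominated by #1 (duration 21≤23, cost 233≤1855, efficacy 69≥51).
#9: not dominated.
#10: not dominated.
#11: not dominated.
Pareto-optimal: #1, #2, #3, #4, #5, #6, #7, #9, #10, #11 → 10.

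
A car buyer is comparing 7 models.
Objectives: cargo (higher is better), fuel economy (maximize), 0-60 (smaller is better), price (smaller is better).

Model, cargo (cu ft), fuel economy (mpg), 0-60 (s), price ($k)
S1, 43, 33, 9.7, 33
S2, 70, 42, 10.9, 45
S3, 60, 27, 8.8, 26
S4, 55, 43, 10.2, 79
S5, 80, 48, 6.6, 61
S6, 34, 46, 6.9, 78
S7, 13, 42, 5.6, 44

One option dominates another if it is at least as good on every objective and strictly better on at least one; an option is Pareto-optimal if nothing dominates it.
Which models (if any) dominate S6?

S5

S5: cargo 80≥34, fuel economy 48≥46, 0-60 6.6≤6.9, price 61≤78 — dominates S6.
Others (S1, S2, S3, S4, S7) are each worse than S6 on at least one objective.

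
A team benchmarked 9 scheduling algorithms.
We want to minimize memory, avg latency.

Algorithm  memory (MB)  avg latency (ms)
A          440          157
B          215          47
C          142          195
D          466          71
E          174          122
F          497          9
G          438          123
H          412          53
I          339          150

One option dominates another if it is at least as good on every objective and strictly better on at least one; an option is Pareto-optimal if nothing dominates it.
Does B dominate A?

B vs A: memory 215≤440, avg latency 47≤157 — B is at least as good on every objective with at least one strict improvement.

Yes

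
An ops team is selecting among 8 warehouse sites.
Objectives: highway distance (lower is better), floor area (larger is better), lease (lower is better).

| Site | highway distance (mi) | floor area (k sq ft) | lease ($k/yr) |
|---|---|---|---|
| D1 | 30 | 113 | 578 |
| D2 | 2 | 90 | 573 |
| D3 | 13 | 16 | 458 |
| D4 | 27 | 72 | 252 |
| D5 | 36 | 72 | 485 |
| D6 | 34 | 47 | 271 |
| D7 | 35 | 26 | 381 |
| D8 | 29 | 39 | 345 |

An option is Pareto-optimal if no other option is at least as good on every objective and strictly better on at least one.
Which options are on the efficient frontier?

D1, D2, D3, D4

D1: not dominated (best floor area).
D2: not dominated (best highway distance).
D3: not dominated.
D4: not dominated (best lease).
D5: dominated by D4 (highway distance 27≤36, floor area 72≥72, lease 252≤485).
D6: dominated by D4 (highway distance 27≤34, floor area 72≥47, lease 252≤271).
D7: dominated by D4 (highway distance 27≤35, floor area 72≥26, lease 252≤381).
D8: dominated by D4 (highway distance 27≤29, floor area 72≥39, lease 252≤345).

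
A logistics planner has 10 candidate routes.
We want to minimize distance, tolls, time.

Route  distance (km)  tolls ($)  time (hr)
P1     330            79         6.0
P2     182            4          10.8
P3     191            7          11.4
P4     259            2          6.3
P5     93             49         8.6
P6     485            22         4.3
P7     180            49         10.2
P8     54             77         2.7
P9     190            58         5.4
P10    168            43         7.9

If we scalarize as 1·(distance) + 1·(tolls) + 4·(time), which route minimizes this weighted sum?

P8

P1: 1·330 + 1·79 + 4·6.0 = 433.0
P2: 1·182 + 1·4 + 4·10.8 = 229.2
P3: 1·191 + 1·7 + 4·11.4 = 243.6
P4: 1·259 + 1·2 + 4·6.3 = 286.2
P5: 1·93 + 1·49 + 4·8.6 = 176.4
P6: 1·485 + 1·22 + 4·4.3 = 524.2
P7: 1·180 + 1·49 + 4·10.2 = 269.8
P8: 1·54 + 1·77 + 4·2.7 = 141.8
P9: 1·190 + 1·58 + 4·5.4 = 269.6
P10: 1·168 + 1·43 + 4·7.9 = 242.6
Lowest: P8 at 141.8.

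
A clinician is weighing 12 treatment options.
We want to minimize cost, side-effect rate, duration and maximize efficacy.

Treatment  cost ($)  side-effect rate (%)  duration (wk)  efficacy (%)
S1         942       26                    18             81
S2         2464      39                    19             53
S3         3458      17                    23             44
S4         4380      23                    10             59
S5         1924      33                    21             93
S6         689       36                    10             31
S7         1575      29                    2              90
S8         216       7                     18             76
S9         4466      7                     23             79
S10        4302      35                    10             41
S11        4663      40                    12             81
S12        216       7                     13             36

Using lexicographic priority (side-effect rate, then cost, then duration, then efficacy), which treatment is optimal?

First minimize side-effect rate: best is 7, kept {S8, S9, S12}.
Then minimize cost: best is 216, kept {S8, S12}.
Then minimize duration: best is 13, kept {S12}.

S12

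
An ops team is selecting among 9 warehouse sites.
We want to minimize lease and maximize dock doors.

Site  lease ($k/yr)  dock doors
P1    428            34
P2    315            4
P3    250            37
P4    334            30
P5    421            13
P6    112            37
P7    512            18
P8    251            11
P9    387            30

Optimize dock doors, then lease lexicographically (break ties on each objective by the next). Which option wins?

P6

First maximize dock doors: best is 37, kept {P3, P6}.
Then minimize lease: best is 112, kept {P6}.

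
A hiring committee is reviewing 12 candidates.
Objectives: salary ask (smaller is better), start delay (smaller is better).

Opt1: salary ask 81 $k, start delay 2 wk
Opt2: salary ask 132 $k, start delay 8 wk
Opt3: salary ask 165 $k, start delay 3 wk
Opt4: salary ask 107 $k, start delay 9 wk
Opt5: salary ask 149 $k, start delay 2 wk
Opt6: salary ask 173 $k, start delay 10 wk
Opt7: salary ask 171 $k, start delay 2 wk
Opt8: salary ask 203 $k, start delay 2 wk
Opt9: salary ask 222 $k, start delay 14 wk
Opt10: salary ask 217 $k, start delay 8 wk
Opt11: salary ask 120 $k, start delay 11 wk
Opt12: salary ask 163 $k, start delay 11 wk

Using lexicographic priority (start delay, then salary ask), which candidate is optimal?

Opt1

First minimize start delay: best is 2, kept {Opt1, Opt5, Opt7, Opt8}.
Then minimize salary ask: best is 81, kept {Opt1}.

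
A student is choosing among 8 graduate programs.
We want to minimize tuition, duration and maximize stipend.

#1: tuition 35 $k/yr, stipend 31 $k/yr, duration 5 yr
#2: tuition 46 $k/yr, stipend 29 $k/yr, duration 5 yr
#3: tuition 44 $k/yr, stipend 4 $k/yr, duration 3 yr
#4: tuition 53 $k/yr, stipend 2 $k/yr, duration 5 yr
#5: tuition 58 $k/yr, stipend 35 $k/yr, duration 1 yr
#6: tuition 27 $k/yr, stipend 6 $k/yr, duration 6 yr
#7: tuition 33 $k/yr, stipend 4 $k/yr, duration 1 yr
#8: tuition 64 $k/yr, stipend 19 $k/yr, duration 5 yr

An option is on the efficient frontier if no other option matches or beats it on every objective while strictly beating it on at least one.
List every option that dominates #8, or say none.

#1: tuition 35≤64, stipend 31≥19, duration 5≤5 — dominates #8.
#2: tuition 46≤64, stipend 29≥19, duration 5≤5 — dominates #8.
#5: tuition 58≤64, stipend 35≥19, duration 1≤5 — dominates #8.
Others (#3, #4, #6, #7) are each worse than #8 on at least one objective.

#1, #2, #5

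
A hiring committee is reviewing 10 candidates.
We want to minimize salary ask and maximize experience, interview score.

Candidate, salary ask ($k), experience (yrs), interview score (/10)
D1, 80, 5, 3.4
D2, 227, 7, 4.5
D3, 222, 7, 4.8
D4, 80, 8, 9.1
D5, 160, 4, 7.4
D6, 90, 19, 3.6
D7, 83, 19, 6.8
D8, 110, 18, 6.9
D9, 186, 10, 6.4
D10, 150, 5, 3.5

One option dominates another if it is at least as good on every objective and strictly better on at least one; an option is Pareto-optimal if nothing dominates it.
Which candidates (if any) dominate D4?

D1: worse on experience (5 vs 8).
D2: worse on salary ask (227 vs 80).
D3: worse on salary ask (222 vs 80).
D5: worse on salary ask (160 vs 80).
D6: worse on salary ask (90 vs 80).
D7: worse on salary ask (83 vs 80).
D8: worse on salary ask (110 vs 80).
D9: worse on salary ask (186 vs 80).
D10: worse on salary ask (150 vs 80).
No option dominates D4.

none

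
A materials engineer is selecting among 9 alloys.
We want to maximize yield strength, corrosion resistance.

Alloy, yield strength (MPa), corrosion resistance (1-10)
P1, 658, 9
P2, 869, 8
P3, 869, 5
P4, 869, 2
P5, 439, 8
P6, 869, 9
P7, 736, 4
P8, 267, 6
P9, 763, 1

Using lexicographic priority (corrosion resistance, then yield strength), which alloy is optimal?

First maximize corrosion resistance: best is 9, kept {P1, P6}.
Then maximize yield strength: best is 869, kept {P6}.

P6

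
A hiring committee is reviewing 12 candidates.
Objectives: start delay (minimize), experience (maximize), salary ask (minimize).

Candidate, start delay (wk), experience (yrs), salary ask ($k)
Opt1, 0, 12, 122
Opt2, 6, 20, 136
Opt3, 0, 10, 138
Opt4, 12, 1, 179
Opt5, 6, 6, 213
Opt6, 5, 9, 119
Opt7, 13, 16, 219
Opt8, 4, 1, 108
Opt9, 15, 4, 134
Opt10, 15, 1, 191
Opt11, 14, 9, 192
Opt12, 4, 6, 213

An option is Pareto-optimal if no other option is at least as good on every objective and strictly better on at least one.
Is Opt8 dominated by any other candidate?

No

Opt1: worse on salary ask (122 vs 108).
Opt2: worse on start delay (6 vs 4).
Opt3: worse on salary ask (138 vs 108).
Opt4: worse on start delay (12 vs 4).
Opt5: worse on start delay (6 vs 4).
Opt6: worse on start delay (5 vs 4).
Opt7: worse on start delay (13 vs 4).
Opt9: worse on start delay (15 vs 4).
Opt10: worse on start delay (15 vs 4).
Opt11: worse on start delay (14 vs 4).
Opt12: worse on salary ask (213 vs 108).
No option is at least as good as Opt8 on every objective and strictly better on one.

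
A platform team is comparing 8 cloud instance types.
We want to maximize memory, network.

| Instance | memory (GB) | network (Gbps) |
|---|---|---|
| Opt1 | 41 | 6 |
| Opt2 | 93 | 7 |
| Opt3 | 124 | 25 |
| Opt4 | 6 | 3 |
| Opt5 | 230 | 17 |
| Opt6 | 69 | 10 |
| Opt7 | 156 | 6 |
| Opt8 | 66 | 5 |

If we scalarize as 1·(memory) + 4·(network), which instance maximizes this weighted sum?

Opt1: 1·41 + 4·6 = 65
Opt2: 1·93 + 4·7 = 121
Opt3: 1·124 + 4·25 = 224
Opt4: 1·6 + 4·3 = 18
Opt5: 1·230 + 4·17 = 298
Opt6: 1·69 + 4·10 = 109
Opt7: 1·156 + 4·6 = 180
Opt8: 1·66 + 4·5 = 86
Highest: Opt5 at 298.

Opt5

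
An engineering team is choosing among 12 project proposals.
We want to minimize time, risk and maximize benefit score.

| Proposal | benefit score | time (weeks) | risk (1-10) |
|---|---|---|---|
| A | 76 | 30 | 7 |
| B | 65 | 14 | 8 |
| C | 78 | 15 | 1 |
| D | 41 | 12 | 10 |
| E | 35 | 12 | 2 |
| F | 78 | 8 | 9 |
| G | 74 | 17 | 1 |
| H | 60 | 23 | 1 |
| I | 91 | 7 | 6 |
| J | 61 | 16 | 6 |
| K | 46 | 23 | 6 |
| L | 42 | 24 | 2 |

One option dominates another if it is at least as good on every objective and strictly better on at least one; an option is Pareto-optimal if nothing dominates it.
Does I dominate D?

I vs D: benefit score 91≥41, time 7≤12, risk 6≤10 — I is at least as good on every objective with at least one strict improvement.

Yes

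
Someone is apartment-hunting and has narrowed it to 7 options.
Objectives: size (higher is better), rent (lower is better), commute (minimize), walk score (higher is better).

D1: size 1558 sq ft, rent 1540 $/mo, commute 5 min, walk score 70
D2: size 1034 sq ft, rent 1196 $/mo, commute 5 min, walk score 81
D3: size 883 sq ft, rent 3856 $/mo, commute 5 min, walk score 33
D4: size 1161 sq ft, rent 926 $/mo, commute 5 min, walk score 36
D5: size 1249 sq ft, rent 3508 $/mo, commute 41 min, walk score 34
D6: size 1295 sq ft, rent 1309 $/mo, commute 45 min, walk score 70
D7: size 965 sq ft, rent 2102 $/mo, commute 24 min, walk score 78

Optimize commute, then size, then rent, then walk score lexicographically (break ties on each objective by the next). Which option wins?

First minimize commute: best is 5, kept {D1, D2, D3, D4}.
Then maximize size: best is 1558, kept {D1}.

D1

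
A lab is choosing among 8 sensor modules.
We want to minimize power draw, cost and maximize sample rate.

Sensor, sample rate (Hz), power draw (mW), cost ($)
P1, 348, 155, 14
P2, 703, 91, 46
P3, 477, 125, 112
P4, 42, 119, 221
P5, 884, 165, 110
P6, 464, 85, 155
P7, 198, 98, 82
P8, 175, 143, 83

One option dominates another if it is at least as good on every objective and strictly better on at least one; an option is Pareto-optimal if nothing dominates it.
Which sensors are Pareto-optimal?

P1: not dominated (best cost).
P2: not dominated.
P3: dominated by P2 (sample rate 703≥477, power draw 91≤125, cost 46≤112).
P4: dominated by P2 (sample rate 703≥42, power draw 91≤119, cost 46≤221).
P5: not dominated (best sample rate).
P6: not dominated (best power draw).
P7: dominated by P2 (sample rate 703≥198, power draw 91≤98, cost 46≤82).
P8: dominated by P2 (sample rate 703≥175, power draw 91≤143, cost 46≤83).

P1, P2, P5, P6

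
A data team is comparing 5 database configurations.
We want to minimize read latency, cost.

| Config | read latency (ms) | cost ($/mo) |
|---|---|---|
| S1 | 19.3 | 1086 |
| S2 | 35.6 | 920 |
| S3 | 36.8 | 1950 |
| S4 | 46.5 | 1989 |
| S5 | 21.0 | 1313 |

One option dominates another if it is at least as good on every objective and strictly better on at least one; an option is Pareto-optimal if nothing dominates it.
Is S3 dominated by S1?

Yes

S1 vs S3: read latency 19.3≤36.8, cost 1086≤1950 — S1 is at least as good on every objective with at least one strict improvement.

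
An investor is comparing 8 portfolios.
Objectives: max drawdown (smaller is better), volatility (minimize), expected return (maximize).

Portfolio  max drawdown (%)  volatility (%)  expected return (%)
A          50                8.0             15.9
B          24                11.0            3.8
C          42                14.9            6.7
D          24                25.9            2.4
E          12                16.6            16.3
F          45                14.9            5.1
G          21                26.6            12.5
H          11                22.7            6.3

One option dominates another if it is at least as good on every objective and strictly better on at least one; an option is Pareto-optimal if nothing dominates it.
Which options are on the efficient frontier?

A: not dominated (best volatility).
B: not dominated.
C: not dominated.
D: dominated by B (max drawdown 24≤24, volatility 11.0≤25.9, expected return 3.8≥2.4).
E: not dominated (best expected return).
F: dominated by C (max drawdown 42≤45, volatility 14.9≤14.9, expected return 6.7≥5.1).
G: dominated by E (max drawdown 12≤21, volatility 16.6≤26.6, expected return 16.3≥12.5).
H: not dominated (best max drawdown).

A, B, C, E, H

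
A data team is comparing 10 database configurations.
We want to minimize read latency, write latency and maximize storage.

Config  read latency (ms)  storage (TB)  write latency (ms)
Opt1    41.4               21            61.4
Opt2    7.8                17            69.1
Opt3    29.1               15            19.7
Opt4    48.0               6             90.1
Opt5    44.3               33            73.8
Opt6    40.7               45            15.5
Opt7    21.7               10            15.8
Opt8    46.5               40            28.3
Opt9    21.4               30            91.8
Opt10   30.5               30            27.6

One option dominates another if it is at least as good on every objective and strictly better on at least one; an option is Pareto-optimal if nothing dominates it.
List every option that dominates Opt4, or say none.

Opt1: read latency 41.4≤48.0, storage 21≥6, write latency 61.4≤90.1 — dominates Opt4.
Opt2: read latency 7.8≤48.0, storage 17≥6, write latency 69.1≤90.1 — dominates Opt4.
Opt3: read latency 29.1≤48.0, storage 15≥6, write latency 19.7≤90.1 — dominates Opt4.
Opt5: read latency 44.3≤48.0, storage 33≥6, write latency 73.8≤90.1 — dominates Opt4.
Opt6: read latency 40.7≤48.0, storage 45≥6, write latency 15.5≤90.1 — dominates Opt4.
Opt7: read latency 21.7≤48.0, storage 10≥6, write latency 15.8≤90.1 — dominates Opt4.
Opt8: read latency 46.5≤48.0, storage 40≥6, write latency 28.3≤90.1 — dominates Opt4.
Opt10: read latency 30.5≤48.0, storage 30≥6, write latency 27.6≤90.1 — dominates Opt4.
Others (Opt9) are each worse than Opt4 on at least one objective.

Opt1, Opt2, Opt3, Opt5, Opt6, Opt7, Opt8, Opt10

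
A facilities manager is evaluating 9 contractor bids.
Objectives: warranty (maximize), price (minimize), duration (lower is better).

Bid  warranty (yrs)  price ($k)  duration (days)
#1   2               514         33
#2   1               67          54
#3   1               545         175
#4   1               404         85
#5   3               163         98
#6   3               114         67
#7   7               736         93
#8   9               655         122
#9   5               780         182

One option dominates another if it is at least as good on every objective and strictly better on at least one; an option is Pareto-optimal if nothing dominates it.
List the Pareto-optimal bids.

#1, #2, #6, #7, #8

#1: not dominated (best duration).
#2: not dominated (best price).
#3: dominated by #1 (warranty 2≥1, price 514≤545, duration 33≤175).
#4: dominated by #2 (warranty 1≥1, price 67≤404, duration 54≤85).
#5: dominated by #6 (warranty 3≥3, price 114≤163, duration 67≤98).
#6: not dominated.
#7: not dominated.
#8: not dominated (best warranty).
#9: dominated by #7 (warranty 7≥5, price 736≤780, duration 93≤182).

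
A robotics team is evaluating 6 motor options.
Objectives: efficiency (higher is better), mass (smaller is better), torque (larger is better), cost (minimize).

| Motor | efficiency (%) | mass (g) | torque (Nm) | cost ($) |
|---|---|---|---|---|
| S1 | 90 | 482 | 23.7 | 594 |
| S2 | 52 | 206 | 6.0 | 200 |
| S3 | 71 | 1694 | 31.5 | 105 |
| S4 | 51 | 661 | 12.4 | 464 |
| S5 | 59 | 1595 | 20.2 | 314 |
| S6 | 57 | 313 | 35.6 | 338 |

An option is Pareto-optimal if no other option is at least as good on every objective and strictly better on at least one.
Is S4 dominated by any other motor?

S6 vs S4: efficiency 57≥51, mass 313≤661, torque 35.6≥12.4, cost 338≤464 — S6 is at least as good on every objective and strictly better on at least one, so S6 dominates S4.

Yes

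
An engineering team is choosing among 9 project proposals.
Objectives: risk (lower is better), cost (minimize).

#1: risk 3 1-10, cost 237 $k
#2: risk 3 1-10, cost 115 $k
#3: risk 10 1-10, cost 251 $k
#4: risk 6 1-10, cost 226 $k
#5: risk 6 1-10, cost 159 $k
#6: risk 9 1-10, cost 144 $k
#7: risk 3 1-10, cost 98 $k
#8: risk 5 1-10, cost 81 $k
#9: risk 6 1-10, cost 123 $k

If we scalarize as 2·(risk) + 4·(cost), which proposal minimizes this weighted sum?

#1: 2·3 + 4·237 = 954
#2: 2·3 + 4·115 = 466
#3: 2·10 + 4·251 = 1024
#4: 2·6 + 4·226 = 916
#5: 2·6 + 4·159 = 648
#6: 2·9 + 4·144 = 594
#7: 2·3 + 4·98 = 398
#8: 2·5 + 4·81 = 334
#9: 2·6 + 4·123 = 504
Lowest: #8 at 334.

#8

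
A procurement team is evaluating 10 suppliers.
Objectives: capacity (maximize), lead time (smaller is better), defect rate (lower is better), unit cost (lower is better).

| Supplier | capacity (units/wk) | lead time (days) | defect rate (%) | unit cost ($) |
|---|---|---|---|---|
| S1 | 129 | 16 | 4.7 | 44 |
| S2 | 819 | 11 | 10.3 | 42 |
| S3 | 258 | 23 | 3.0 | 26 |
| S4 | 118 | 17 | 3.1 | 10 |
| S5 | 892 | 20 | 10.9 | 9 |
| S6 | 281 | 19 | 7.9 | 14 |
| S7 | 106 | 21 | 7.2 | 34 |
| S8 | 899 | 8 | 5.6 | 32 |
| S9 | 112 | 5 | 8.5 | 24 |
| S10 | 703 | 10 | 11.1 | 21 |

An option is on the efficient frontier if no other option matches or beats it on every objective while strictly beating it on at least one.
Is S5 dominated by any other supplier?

No

S1: worse on capacity (129 vs 892).
S2: worse on capacity (819 vs 892).
S3: worse on capacity (258 vs 892).
S4: worse on capacity (118 vs 892).
S6: worse on capacity (281 vs 892).
S7: worse on capacity (106 vs 892).
S8: worse on unit cost (32 vs 9).
S9: worse on capacity (112 vs 892).
S10: worse on capacity (703 vs 892).
No option is at least as good as S5 on every objective and strictly better on one.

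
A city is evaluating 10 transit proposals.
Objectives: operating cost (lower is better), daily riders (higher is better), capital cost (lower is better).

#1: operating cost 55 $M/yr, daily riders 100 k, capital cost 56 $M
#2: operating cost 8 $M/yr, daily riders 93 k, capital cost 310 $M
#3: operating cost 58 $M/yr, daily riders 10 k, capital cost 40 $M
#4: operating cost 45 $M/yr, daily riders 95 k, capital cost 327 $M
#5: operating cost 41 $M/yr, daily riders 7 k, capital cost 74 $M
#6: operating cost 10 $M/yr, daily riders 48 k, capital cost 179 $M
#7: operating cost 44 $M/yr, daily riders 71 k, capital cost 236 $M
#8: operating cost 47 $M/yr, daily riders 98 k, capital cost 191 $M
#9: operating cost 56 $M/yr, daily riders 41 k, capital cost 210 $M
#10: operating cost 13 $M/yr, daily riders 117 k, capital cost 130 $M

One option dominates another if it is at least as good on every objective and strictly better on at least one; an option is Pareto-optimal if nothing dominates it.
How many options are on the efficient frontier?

#1: not dominated.
#2: not dominated (best operating cost).
#3: not dominated (best capital cost).
#4: dominated by #10 (operating cost 13≤45, daily riders 117≥95, capital cost 130≤327).
#5: not dominated.
#6: not dominated.
#7: dominated by #10 (operating cost 13≤44, daily riders 117≥71, capital cost 130≤236).
#8: dominated by #10 (operating cost 13≤47, daily riders 117≥98, capital cost 130≤191).
#9: dominated by #1 (operating cost 55≤56, daily riders 100≥41, capital cost 56≤210).
#10: not dominated (best daily riders).
Pareto-optimal: #1, #2, #3, #5, #6, #10 → 6.

6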